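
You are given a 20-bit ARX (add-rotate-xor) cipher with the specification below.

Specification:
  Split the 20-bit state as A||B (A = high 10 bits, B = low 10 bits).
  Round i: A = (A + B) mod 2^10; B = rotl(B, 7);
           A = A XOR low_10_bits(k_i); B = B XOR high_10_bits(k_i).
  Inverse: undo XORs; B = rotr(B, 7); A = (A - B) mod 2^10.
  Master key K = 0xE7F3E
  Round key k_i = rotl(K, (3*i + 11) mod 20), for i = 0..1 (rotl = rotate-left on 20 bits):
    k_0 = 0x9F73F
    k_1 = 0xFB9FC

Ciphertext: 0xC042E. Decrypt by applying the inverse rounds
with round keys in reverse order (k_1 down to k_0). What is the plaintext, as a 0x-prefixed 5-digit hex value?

0xFE7D0

s_0 = ciphertext = 0xC042E
s_1 = InvRound(s_0, k_1) = 0x3DA07
s_2 = InvRound(s_1, k_0) = 0xFE7D0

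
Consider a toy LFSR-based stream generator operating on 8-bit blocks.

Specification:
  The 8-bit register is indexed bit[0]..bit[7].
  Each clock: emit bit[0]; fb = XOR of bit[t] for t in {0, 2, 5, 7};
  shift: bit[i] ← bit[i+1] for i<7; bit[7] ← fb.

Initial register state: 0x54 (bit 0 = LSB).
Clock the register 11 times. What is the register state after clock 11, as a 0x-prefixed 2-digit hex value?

reg_0 = 0x54
clock 1: out=0, reg = 0xAA
clock 2: out=0, reg = 0x55
clock 3: out=1, reg = 0x2A
clock 4: out=0, reg = 0x95
clock 5: out=1, reg = 0xCA
clock 6: out=0, reg = 0xE5
clock 7: out=1, reg = 0x72
clock 8: out=0, reg = 0xB9
clock 9: out=1, reg = 0xDC
clock 10: out=0, reg = 0x6E
clock 11: out=0, reg = 0x37

0x37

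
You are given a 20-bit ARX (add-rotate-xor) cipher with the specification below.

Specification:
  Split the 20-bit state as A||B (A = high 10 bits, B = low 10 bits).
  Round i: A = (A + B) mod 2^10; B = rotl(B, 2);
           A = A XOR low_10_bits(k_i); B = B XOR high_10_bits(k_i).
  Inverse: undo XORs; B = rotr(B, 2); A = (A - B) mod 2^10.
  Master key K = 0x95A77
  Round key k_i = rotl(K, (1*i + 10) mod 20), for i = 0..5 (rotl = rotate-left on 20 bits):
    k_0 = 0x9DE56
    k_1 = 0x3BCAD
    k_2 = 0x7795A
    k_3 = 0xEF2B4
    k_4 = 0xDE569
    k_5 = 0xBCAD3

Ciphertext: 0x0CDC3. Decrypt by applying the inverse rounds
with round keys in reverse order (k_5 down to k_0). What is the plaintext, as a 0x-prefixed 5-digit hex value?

s_0 = ciphertext = 0x0CDC3
s_1 = InvRound(s_0, k_5) = 0x451CC
s_2 = InvRound(s_1, k_4) = 0xB41AD
s_3 = InvRound(s_2, k_3) = 0xB8184
s_4 = InvRound(s_3, k_2) = 0x69216
s_5 = InvRound(s_4, k_1) = 0xD2DBE
s_6 = InvRound(s_5, k_0) = 0xCADF2

0xCADF2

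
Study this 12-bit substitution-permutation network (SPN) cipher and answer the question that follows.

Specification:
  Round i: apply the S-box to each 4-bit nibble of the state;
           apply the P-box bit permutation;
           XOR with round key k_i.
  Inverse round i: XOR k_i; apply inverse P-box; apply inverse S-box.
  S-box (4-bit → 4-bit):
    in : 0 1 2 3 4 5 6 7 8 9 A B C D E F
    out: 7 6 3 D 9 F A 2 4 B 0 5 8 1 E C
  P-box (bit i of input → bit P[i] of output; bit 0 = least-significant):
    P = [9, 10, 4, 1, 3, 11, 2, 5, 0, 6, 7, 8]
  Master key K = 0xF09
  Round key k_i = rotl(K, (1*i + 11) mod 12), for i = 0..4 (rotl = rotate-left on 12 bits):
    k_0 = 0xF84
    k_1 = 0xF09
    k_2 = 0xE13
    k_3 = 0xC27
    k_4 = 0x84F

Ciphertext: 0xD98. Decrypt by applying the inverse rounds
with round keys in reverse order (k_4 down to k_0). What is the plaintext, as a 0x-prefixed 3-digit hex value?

0xEAE

s_0 = ciphertext = 0xD98
s_1 = InvRound(s_0, k_4) = 0x58E
s_2 = InvRound(s_1, k_3) = 0x39A
s_3 = InvRound(s_2, k_2) = 0x327
s_4 = InvRound(s_3, k_1) = 0xA56
s_5 = InvRound(s_4, k_0) = 0xEAE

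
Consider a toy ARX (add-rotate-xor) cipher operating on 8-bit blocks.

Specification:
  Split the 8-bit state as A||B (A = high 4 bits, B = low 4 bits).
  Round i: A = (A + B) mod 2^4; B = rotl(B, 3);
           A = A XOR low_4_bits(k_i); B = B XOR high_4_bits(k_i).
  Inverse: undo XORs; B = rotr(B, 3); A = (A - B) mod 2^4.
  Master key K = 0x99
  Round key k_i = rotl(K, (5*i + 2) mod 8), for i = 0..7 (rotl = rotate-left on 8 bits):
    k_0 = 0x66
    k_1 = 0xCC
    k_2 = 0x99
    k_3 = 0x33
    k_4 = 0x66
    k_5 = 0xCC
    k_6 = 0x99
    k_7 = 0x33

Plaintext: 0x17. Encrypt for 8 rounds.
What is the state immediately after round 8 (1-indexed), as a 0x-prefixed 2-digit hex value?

0xD7

s_0 = plaintext = 0x17
s_1 = Round(s_0, k_0) = 0xED
s_2 = Round(s_1, k_1) = 0x72
s_3 = Round(s_2, k_2) = 0x08
s_4 = Round(s_3, k_3) = 0xB7
s_5 = Round(s_4, k_4) = 0x4D
s_6 = Round(s_5, k_5) = 0xD2
s_7 = Round(s_6, k_6) = 0x68
s_8 = Round(s_7, k_7) = 0xD7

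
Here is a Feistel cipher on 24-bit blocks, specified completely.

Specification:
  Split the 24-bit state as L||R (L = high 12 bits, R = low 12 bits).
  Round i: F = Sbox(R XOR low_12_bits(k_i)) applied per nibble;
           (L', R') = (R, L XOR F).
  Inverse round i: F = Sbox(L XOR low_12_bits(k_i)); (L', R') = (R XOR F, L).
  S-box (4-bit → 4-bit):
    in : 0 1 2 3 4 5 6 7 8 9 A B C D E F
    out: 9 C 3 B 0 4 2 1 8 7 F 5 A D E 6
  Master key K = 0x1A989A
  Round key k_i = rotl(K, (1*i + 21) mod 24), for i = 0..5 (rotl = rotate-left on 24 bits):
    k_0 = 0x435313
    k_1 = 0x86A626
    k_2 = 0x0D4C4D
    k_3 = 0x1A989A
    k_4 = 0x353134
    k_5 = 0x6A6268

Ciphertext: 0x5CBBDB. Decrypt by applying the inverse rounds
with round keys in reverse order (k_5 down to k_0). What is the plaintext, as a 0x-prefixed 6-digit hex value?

0x93CAB0

s_0 = ciphertext = 0x5CBBDB
s_1 = InvRound(s_0, k_5) = 0xA205CB
s_2 = InvRound(s_1, k_4) = 0x00BA20
s_3 = InvRound(s_2, k_3) = 0x25C00B
s_4 = InvRound(s_3, k_2) = 0xEC725C
s_5 = InvRound(s_4, k_1) = 0xAB0EC7
s_6 = InvRound(s_5, k_0) = 0x93CAB0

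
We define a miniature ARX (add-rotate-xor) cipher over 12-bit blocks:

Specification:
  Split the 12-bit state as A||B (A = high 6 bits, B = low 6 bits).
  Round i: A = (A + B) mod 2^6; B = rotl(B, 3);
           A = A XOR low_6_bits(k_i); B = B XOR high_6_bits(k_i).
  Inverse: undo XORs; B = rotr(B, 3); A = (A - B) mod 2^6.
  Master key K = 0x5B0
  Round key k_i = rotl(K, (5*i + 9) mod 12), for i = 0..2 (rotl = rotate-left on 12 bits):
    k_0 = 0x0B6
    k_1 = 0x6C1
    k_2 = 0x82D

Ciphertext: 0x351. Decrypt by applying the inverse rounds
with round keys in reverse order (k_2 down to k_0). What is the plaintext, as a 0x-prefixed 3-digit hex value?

0x685

s_0 = ciphertext = 0x351
s_1 = InvRound(s_0, k_2) = 0x48E
s_2 = InvRound(s_1, k_1) = 0xA6A
s_3 = InvRound(s_2, k_0) = 0x685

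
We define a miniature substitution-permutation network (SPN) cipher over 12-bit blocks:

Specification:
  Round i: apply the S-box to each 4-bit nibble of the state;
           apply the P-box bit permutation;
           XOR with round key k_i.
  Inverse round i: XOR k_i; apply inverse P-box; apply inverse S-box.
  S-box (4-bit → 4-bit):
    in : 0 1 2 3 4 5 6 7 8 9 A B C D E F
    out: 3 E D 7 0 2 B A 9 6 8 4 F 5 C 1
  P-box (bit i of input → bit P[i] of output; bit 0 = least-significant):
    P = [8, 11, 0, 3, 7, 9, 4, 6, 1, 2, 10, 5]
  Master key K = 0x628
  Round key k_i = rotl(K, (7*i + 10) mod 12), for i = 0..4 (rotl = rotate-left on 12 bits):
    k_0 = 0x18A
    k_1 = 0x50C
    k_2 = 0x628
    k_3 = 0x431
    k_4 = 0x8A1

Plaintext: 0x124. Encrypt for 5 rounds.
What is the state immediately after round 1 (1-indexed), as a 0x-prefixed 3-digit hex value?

s_0 = plaintext = 0x124
s_1 = Round(s_0, k_0) = 0x57E
s_2 = Round(s_1, k_1) = 0x741
s_3 = Round(s_2, k_2) = 0xE05
s_4 = Round(s_3, k_3) = 0xA91
s_5 = Round(s_4, k_4) = 0x298

0x57E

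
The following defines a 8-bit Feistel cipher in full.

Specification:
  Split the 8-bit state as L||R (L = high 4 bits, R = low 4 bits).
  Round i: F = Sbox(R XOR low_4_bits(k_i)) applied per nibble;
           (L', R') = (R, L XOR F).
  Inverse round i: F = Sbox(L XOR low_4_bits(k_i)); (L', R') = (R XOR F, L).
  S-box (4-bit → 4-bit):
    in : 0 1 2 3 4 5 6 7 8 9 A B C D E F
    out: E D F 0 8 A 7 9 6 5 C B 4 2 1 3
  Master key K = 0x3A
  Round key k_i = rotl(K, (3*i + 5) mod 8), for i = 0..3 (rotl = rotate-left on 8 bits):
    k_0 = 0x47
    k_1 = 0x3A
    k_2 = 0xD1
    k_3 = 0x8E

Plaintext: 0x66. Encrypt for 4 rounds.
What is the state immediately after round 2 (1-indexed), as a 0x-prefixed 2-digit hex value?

s_0 = plaintext = 0x66
s_1 = Round(s_0, k_0) = 0x6B
s_2 = Round(s_1, k_1) = 0xBB
s_3 = Round(s_2, k_2) = 0xB7
s_4 = Round(s_3, k_3) = 0x7E

0xBB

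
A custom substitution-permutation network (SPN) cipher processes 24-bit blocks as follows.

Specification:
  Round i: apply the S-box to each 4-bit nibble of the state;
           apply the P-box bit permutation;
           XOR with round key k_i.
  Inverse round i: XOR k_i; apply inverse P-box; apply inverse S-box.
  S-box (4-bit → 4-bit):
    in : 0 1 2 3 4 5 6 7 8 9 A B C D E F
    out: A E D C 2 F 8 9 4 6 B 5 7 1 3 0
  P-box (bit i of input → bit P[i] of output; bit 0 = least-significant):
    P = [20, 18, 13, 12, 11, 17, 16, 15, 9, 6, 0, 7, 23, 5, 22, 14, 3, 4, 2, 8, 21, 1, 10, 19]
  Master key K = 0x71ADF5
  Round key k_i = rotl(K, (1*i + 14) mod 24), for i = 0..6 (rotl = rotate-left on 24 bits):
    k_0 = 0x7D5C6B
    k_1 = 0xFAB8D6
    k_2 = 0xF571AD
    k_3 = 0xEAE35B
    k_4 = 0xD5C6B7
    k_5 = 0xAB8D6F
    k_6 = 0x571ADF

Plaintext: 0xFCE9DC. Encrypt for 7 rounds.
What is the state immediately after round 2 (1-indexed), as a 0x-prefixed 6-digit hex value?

0x596880

s_0 = plaintext = 0xFCE9DC
s_1 = Round(s_0, k_0) = 0xE97416
s_2 = Round(s_1, k_1) = 0x596880
s_3 = Round(s_2, k_2) = 0xD825BA
s_4 = Round(s_3, k_3) = 0x1FB99E
s_5 = Round(s_4, k_4) = 0x0AC2F4
s_6 = Round(s_5, k_5) = 0x678ED4
s_7 = Round(s_6, k_6) = 0x1B1197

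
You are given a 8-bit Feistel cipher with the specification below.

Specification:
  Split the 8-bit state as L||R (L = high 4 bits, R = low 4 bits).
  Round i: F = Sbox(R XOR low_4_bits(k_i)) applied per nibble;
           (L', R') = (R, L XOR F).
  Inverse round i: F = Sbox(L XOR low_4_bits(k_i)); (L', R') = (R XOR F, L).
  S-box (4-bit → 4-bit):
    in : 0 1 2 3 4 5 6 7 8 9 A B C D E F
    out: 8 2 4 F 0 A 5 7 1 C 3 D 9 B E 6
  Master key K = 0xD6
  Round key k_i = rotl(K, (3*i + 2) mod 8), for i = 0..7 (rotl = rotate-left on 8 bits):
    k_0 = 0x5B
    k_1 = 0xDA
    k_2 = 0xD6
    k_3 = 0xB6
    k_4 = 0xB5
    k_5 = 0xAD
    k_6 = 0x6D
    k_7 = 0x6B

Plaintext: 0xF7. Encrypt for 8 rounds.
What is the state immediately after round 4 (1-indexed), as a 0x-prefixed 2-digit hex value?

0x7C

s_0 = plaintext = 0xF7
s_1 = Round(s_0, k_0) = 0x76
s_2 = Round(s_1, k_1) = 0x6E
s_3 = Round(s_2, k_2) = 0xE7
s_4 = Round(s_3, k_3) = 0x7C
s_5 = Round(s_4, k_4) = 0xCB
s_6 = Round(s_5, k_5) = 0xB9
s_7 = Round(s_6, k_6) = 0x9B
s_8 = Round(s_7, k_7) = 0xB1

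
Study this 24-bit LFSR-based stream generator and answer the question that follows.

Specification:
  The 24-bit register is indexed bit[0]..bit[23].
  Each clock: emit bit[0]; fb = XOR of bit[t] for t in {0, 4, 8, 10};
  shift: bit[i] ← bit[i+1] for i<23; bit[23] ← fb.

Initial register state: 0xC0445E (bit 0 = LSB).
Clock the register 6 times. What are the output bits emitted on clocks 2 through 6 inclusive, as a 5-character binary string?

11110

reg_0 = 0xC0445E
clock 1: out=0, reg = 0x60222F
clock 2: out=1, reg = 0xB01117
clock 3: out=1, reg = 0xD8088B
clock 4: out=1, reg = 0xEC0445
clock 5: out=1, reg = 0x760222
clock 6: out=0, reg = 0x3B0111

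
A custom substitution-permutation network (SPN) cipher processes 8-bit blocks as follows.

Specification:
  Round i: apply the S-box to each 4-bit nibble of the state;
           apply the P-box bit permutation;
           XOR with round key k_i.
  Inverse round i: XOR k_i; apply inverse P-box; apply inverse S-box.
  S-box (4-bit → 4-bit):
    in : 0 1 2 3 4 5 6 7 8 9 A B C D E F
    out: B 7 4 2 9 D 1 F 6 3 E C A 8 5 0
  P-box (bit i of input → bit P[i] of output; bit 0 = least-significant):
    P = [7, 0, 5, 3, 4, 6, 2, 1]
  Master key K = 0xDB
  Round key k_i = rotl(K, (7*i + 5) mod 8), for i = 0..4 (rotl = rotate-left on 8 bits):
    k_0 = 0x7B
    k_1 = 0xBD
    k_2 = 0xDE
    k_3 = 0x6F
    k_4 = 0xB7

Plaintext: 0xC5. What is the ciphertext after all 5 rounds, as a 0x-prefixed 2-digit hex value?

s_0 = plaintext = 0xC5
s_1 = Round(s_0, k_0) = 0x91
s_2 = Round(s_1, k_1) = 0x4C
s_3 = Round(s_2, k_2) = 0xC5
s_4 = Round(s_3, k_3) = 0x85
s_5 = Round(s_4, k_4) = 0x5B

0x5B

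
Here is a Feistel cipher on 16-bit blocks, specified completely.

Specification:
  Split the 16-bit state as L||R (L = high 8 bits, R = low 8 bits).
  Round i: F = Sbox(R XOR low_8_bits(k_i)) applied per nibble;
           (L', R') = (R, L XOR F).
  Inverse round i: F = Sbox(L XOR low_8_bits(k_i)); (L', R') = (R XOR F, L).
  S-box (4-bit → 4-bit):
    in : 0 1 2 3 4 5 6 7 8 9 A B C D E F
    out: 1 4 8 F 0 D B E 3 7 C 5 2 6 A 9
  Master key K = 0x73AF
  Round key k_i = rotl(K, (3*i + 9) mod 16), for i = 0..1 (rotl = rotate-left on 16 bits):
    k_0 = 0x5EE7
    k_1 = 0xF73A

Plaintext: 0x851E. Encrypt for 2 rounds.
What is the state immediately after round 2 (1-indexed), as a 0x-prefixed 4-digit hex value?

0x129D

s_0 = plaintext = 0x851E
s_1 = Round(s_0, k_0) = 0x1E12
s_2 = Round(s_1, k_1) = 0x129D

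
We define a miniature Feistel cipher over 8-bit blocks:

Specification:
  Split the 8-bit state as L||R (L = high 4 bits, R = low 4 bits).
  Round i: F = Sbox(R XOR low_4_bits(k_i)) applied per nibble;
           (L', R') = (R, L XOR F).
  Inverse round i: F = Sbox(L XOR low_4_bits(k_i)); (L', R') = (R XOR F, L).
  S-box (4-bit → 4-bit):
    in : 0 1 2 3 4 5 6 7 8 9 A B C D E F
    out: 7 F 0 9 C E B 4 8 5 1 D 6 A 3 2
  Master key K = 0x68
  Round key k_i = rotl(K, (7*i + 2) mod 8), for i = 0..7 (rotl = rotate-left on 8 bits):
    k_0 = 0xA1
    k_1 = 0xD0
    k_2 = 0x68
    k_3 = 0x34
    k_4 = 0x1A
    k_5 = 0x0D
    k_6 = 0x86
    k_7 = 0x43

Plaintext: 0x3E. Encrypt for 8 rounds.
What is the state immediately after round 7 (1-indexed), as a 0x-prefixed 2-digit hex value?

0x42

s_0 = plaintext = 0x3E
s_1 = Round(s_0, k_0) = 0xE1
s_2 = Round(s_1, k_1) = 0x11
s_3 = Round(s_2, k_2) = 0x14
s_4 = Round(s_3, k_3) = 0x46
s_5 = Round(s_4, k_4) = 0x62
s_6 = Round(s_5, k_5) = 0x24
s_7 = Round(s_6, k_6) = 0x42
s_8 = Round(s_7, k_7) = 0x2B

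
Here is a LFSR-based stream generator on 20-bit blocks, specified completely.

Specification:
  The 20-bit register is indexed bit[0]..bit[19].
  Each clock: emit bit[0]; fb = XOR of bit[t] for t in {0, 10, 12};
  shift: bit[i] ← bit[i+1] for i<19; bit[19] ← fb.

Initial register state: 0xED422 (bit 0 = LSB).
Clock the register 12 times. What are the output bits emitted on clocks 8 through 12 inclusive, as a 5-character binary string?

00010

reg_0 = 0xED422
clock 1: out=0, reg = 0x76A11
clock 2: out=1, reg = 0xBB508
clock 3: out=0, reg = 0x5DA84
clock 4: out=0, reg = 0xAED42
clock 5: out=0, reg = 0xD76A1
clock 6: out=1, reg = 0xEBB50
clock 7: out=0, reg = 0xF5DA8
clock 8: out=0, reg = 0x7AED4
clock 9: out=0, reg = 0xBD76A
clock 10: out=0, reg = 0x5EBB5
clock 11: out=1, reg = 0xAF5DA
clock 12: out=0, reg = 0x57AED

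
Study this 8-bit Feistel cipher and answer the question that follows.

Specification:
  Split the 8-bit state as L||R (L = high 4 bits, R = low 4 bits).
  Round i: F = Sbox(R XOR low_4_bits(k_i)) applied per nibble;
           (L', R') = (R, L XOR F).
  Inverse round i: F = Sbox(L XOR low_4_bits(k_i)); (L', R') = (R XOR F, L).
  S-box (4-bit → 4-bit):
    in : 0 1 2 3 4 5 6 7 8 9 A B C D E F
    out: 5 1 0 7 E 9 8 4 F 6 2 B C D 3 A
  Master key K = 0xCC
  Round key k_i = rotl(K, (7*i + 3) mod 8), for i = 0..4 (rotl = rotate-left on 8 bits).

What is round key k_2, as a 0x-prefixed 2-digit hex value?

K = 0xCC
k_0 = rotl(K, (7*0+3) mod 8) = rotl(K, 3) = 0x66
k_1 = rotl(K, (7*1+3) mod 8) = rotl(K, 2) = 0x33
k_2 = rotl(K, (7*2+3) mod 8) = rotl(K, 1) = 0x99

0x99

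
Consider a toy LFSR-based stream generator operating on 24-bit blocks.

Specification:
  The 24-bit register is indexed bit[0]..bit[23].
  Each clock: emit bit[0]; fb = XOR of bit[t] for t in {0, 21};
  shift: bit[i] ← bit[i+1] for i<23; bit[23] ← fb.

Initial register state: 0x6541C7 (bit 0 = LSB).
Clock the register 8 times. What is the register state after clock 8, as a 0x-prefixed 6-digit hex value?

0xE46541

reg_0 = 0x6541C7
clock 1: out=1, reg = 0x32A0E3
clock 2: out=1, reg = 0x195071
clock 3: out=1, reg = 0x8CA838
clock 4: out=0, reg = 0x46541C
clock 5: out=0, reg = 0x232A0E
clock 6: out=0, reg = 0x919507
clock 7: out=1, reg = 0xC8CA83
clock 8: out=1, reg = 0xE46541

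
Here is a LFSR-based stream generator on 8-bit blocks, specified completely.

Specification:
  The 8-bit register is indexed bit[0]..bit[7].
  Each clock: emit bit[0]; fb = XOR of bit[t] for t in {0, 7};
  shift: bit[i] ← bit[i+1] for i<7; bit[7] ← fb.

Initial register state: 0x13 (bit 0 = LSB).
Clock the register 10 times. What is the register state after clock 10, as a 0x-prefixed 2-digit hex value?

reg_0 = 0x13
clock 1: out=1, reg = 0x89
clock 2: out=1, reg = 0x44
clock 3: out=0, reg = 0x22
clock 4: out=0, reg = 0x11
clock 5: out=1, reg = 0x88
clock 6: out=0, reg = 0xC4
clock 7: out=0, reg = 0xE2
clock 8: out=0, reg = 0xF1
clock 9: out=1, reg = 0x78
clock 10: out=0, reg = 0x3C

0x3C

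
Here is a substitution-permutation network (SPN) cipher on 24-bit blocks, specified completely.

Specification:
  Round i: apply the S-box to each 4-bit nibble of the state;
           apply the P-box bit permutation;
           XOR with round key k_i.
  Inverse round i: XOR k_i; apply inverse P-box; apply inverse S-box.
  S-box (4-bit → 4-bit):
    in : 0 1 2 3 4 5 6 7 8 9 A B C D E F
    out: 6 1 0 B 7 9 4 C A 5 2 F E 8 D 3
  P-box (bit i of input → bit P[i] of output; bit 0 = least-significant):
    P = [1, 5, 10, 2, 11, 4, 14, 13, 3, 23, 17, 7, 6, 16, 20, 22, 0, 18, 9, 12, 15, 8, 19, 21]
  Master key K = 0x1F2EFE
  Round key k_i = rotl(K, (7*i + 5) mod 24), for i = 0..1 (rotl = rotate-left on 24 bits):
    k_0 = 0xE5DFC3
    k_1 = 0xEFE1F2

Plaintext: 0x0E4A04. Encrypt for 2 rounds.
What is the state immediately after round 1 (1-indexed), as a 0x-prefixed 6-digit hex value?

s_0 = plaintext = 0x0E4A04
s_1 = Round(s_0, k_0) = 0x7C88B0
s_2 = Round(s_1, k_1) = 0x029F42

0x7C88B0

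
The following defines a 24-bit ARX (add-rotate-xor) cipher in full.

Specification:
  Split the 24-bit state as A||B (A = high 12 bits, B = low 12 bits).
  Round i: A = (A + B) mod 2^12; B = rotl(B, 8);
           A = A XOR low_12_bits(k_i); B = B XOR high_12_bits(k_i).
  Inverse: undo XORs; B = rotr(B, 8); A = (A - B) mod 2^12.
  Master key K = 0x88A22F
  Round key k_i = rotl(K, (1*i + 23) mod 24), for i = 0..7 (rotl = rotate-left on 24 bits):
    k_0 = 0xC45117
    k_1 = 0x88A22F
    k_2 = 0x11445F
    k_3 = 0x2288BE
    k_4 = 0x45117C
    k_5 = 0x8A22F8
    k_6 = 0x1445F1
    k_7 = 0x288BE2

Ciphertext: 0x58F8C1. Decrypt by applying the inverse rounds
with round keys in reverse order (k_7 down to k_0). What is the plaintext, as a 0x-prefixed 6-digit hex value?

0x14F940

s_0 = ciphertext = 0x58F8C1
s_1 = InvRound(s_0, k_7) = 0x9D349A
s_2 = InvRound(s_1, k_6) = 0xE3DDE5
s_3 = InvRound(s_2, k_5) = 0x850475
s_4 = InvRound(s_3, k_4) = 0x6EC240
s_5 = InvRound(s_4, k_3) = 0x7D2680
s_6 = InvRound(s_5, k_2) = 0xA46947
s_7 = InvRound(s_6, k_1) = 0xB98CD1
s_8 = InvRound(s_7, k_0) = 0x14F940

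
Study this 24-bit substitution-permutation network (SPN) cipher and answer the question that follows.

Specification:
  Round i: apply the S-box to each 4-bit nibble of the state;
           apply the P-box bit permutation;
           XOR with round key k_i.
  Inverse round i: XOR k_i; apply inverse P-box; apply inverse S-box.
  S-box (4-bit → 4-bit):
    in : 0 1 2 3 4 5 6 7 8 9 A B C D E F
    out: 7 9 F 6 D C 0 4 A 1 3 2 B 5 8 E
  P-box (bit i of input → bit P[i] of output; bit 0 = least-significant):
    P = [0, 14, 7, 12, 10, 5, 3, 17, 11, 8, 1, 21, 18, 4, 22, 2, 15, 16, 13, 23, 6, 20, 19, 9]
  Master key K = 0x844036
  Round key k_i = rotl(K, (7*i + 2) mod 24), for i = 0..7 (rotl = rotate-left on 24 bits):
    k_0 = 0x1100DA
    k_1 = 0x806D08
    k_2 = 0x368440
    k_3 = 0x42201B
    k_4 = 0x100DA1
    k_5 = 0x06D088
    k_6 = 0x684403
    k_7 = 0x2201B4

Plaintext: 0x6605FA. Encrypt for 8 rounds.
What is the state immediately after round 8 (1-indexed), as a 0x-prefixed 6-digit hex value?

s_0 = plaintext = 0x6605FA
s_1 = Round(s_0, k_0) = 0x7740E1
s_2 = Round(s_1, k_1) = 0xCE540F
s_3 = Round(s_2, k_2) = 0xC6DAAE
s_4 = Round(s_3, k_3) = 0x163F7B
s_5 = Round(s_4, k_4) = 0x704EFB
s_6 = Round(s_5, k_5) = 0x6930A4
s_7 = Round(s_6, k_6) = 0x28D9B0
s_8 = Round(s_7, k_7) = 0xFF4B55

0xFF4B55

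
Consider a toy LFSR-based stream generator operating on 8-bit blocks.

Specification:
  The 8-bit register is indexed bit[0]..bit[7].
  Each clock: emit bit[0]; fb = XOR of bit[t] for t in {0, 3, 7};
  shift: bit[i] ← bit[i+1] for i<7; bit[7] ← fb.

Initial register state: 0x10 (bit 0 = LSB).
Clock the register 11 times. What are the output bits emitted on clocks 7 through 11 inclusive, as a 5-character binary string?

00011

reg_0 = 0x10
clock 1: out=0, reg = 0x08
clock 2: out=0, reg = 0x84
clock 3: out=0, reg = 0xC2
clock 4: out=0, reg = 0xE1
clock 5: out=1, reg = 0x70
clock 6: out=0, reg = 0x38
clock 7: out=0, reg = 0x9C
clock 8: out=0, reg = 0x4E
clock 9: out=0, reg = 0xA7
clock 10: out=1, reg = 0x53
clock 11: out=1, reg = 0xA9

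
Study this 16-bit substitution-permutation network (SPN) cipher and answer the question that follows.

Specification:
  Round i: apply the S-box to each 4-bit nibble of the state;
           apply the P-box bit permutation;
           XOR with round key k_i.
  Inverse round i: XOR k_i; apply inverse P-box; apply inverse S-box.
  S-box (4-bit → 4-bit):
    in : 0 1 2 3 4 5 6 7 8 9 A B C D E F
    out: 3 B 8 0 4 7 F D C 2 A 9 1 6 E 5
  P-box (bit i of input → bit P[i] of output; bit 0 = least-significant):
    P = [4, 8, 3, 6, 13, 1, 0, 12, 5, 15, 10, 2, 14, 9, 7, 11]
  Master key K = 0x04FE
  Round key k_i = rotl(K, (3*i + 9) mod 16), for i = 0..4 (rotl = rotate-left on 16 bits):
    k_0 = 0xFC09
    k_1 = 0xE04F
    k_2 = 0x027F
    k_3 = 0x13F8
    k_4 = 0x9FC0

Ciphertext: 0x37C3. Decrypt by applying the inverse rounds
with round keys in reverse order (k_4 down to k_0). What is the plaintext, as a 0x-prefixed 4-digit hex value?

0xFC45

s_0 = ciphertext = 0x37C3
s_1 = InvRound(s_0, k_4) = 0x2953
s_2 = InvRound(s_1, k_3) = 0xEC64
s_3 = InvRound(s_2, k_2) = 0x1D5F
s_4 = InvRound(s_3, k_1) = 0xBDB0
s_5 = InvRound(s_4, k_0) = 0xFC45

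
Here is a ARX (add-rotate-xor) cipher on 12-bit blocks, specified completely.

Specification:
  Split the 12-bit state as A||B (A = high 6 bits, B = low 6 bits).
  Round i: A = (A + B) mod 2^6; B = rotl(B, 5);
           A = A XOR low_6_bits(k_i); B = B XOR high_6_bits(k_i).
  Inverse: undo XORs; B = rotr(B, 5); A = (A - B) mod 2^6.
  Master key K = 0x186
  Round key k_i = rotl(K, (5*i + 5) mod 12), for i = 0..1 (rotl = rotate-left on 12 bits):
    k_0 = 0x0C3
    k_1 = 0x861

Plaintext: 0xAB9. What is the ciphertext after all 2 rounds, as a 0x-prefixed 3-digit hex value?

s_0 = plaintext = 0xAB9
s_1 = Round(s_0, k_0) = 0x83F
s_2 = Round(s_1, k_1) = 0xF9E

0xF9E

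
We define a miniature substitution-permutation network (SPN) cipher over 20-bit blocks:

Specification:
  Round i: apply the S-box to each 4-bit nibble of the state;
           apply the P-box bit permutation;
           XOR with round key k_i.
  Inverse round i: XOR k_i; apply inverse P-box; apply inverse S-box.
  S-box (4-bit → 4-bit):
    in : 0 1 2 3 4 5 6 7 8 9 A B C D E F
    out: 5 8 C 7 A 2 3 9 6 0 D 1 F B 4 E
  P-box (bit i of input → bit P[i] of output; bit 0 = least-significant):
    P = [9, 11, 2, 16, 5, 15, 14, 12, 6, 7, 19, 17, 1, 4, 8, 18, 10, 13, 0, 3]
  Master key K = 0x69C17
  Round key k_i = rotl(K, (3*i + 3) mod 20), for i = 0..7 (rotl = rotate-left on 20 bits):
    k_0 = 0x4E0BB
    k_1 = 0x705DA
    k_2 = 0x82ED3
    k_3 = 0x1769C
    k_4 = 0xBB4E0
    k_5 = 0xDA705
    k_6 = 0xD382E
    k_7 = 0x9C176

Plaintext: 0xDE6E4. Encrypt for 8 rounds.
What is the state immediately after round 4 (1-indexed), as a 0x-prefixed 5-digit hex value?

s_0 = plaintext = 0xDE6E4
s_1 = Round(s_0, k_0) = 0x58D73
s_2 = Round(s_1, k_1) = 0x53E2E
s_3 = Round(s_2, k_2) = 0x05FC5
s_4 = Round(s_3, k_3) = 0xBAA2D
s_5 = Round(s_4, k_4) = 0x4EBA2
s_6 = Round(s_5, k_5) = 0xCD669
s_7 = Round(s_6, k_6) = 0x99CD5
s_8 = Round(s_7, k_7) = 0x35996

0xBAA2D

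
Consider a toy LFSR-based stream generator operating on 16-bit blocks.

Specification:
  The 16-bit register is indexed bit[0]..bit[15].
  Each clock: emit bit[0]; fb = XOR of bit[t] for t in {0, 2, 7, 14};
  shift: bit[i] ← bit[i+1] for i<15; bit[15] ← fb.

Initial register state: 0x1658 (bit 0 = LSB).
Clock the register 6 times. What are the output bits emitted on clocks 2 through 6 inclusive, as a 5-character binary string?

00110

reg_0 = 0x1658
clock 1: out=0, reg = 0x0B2C
clock 2: out=0, reg = 0x8596
clock 3: out=0, reg = 0x42CB
clock 4: out=1, reg = 0xA165
clock 5: out=1, reg = 0x50B2
clock 6: out=0, reg = 0x2859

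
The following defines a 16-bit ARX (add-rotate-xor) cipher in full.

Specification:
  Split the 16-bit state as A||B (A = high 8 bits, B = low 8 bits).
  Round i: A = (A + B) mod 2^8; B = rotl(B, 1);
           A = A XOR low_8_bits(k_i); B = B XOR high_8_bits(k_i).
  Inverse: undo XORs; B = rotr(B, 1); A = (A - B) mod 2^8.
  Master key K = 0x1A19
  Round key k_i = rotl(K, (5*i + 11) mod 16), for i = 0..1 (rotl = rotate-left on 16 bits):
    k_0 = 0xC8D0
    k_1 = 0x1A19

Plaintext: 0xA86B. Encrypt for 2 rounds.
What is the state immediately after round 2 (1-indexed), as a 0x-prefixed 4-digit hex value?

s_0 = plaintext = 0xA86B
s_1 = Round(s_0, k_0) = 0xC31E
s_2 = Round(s_1, k_1) = 0xF826

0xF826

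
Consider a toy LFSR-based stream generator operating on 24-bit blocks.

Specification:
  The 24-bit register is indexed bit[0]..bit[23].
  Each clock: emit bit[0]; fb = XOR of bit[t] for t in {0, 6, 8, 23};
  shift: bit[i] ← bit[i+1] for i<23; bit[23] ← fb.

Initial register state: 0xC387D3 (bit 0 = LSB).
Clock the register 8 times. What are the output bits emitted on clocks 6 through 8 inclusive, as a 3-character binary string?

reg_0 = 0xC387D3
clock 1: out=1, reg = 0x61C3E9
clock 2: out=1, reg = 0xB0E1F4
clock 3: out=0, reg = 0xD870FA
clock 4: out=0, reg = 0x6C387D
clock 5: out=1, reg = 0x361C3E
clock 6: out=0, reg = 0x1B0E1F
clock 7: out=1, reg = 0x8D870F
clock 8: out=1, reg = 0xC6C387

011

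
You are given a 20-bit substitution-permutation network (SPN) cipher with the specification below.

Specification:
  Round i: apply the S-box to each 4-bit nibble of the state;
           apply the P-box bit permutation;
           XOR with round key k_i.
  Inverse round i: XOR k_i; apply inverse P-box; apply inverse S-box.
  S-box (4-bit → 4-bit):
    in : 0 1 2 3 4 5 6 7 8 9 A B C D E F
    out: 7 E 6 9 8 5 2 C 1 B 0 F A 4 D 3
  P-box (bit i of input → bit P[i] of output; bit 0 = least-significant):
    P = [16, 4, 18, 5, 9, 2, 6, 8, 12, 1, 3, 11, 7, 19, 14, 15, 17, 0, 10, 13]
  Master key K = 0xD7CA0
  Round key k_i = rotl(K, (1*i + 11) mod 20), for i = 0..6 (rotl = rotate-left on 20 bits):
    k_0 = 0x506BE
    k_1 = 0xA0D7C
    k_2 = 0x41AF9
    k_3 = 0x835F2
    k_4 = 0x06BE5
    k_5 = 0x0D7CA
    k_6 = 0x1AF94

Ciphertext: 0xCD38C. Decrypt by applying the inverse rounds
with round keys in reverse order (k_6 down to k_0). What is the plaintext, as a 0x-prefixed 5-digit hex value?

0x4B5A5

s_0 = ciphertext = 0xCD38C
s_1 = InvRound(s_0, k_6) = 0x72EA0
s_2 = InvRound(s_1, k_5) = 0x37B7E
s_3 = InvRound(s_2, k_4) = 0xF80AF
s_4 = InvRound(s_3, k_3) = 0xB4510
s_5 = InvRound(s_4, k_2) = 0x00EEE
s_6 = InvRound(s_5, k_1) = 0x8F636
s_7 = InvRound(s_6, k_0) = 0x4B5A5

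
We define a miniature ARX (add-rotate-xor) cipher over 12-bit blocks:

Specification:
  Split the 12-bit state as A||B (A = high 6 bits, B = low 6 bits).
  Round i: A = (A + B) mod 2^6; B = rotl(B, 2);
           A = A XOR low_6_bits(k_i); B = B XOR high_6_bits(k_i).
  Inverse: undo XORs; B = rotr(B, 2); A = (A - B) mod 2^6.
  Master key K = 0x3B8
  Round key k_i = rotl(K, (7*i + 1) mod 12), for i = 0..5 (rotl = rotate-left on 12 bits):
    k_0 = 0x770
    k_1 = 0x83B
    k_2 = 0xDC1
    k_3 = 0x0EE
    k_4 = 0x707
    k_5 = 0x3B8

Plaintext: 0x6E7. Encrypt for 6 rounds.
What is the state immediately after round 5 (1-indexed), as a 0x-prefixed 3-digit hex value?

s_0 = plaintext = 0x6E7
s_1 = Round(s_0, k_0) = 0xC83
s_2 = Round(s_1, k_1) = 0x3AC
s_3 = Round(s_2, k_2) = 0xEC5
s_4 = Round(s_3, k_3) = 0xB97
s_5 = Round(s_4, k_4) = 0x081
s_6 = Round(s_5, k_5) = 0xECA

0x081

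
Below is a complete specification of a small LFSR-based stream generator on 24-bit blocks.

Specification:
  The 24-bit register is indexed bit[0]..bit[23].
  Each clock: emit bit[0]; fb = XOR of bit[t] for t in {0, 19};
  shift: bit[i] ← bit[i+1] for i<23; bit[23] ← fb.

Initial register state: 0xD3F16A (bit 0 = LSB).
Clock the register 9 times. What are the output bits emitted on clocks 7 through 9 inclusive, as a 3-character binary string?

reg_0 = 0xD3F16A
clock 1: out=0, reg = 0x69F8B5
clock 2: out=1, reg = 0x34FC5A
clock 3: out=0, reg = 0x1A7E2D
clock 4: out=1, reg = 0x0D3F16
clock 5: out=0, reg = 0x869F8B
clock 6: out=1, reg = 0xC34FC5
clock 7: out=1, reg = 0xE1A7E2
clock 8: out=0, reg = 0x70D3F1
clock 9: out=1, reg = 0xB869F8

101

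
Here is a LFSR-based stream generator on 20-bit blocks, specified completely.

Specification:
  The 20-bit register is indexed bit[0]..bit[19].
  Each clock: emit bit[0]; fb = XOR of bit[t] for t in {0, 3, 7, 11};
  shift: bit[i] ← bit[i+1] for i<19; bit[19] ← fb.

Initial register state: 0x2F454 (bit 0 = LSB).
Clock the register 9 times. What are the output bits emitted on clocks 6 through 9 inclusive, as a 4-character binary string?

0100

reg_0 = 0x2F454
clock 1: out=0, reg = 0x17A2A
clock 2: out=0, reg = 0x0BD15
clock 3: out=1, reg = 0x05E8A
clock 4: out=0, reg = 0x82F45
clock 5: out=1, reg = 0x417A2
clock 6: out=0, reg = 0xA0BD1
clock 7: out=1, reg = 0xD05E8
clock 8: out=0, reg = 0x682F4
clock 9: out=0, reg = 0xB417A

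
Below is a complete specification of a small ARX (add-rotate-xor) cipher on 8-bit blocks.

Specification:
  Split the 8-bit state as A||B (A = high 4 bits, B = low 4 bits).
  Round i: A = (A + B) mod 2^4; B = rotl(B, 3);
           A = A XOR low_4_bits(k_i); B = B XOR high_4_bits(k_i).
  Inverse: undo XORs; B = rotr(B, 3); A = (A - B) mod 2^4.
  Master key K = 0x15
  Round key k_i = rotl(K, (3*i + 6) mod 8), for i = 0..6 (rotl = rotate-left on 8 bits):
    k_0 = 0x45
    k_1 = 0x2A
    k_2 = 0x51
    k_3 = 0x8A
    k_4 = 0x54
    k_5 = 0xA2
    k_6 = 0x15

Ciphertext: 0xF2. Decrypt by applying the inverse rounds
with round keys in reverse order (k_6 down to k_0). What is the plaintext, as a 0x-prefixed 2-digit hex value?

0x2B

s_0 = ciphertext = 0xF2
s_1 = InvRound(s_0, k_6) = 0x46
s_2 = InvRound(s_1, k_5) = 0xD9
s_3 = InvRound(s_2, k_4) = 0x09
s_4 = InvRound(s_3, k_3) = 0x82
s_5 = InvRound(s_4, k_2) = 0xBE
s_6 = InvRound(s_5, k_1) = 0x89
s_7 = InvRound(s_6, k_0) = 0x2B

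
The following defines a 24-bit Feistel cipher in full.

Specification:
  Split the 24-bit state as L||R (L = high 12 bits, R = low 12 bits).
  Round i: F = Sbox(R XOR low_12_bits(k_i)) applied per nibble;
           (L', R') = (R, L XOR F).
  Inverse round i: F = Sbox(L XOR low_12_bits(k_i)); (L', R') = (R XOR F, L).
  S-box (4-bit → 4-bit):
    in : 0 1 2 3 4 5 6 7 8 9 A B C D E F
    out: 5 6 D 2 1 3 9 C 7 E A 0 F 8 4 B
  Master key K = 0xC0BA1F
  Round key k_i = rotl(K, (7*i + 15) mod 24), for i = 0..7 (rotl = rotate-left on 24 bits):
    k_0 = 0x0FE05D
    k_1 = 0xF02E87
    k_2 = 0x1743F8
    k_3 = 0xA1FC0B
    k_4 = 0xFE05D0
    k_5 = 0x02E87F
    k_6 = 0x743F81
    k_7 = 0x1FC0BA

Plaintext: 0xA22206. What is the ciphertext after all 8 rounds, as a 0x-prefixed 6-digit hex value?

0xA6C3A6

s_0 = plaintext = 0xA22206
s_1 = Round(s_0, k_0) = 0x206712
s_2 = Round(s_1, k_1) = 0x712CE5
s_3 = Round(s_2, k_2) = 0xCE5C7A
s_4 = Round(s_3, k_3) = 0xC7A923
s_5 = Round(s_4, k_4) = 0x9233C8
s_6 = Round(s_5, k_5) = 0x3C892F
s_7 = Round(s_6, k_6) = 0x92FA6C
s_8 = Round(s_7, k_7) = 0xA6C3A6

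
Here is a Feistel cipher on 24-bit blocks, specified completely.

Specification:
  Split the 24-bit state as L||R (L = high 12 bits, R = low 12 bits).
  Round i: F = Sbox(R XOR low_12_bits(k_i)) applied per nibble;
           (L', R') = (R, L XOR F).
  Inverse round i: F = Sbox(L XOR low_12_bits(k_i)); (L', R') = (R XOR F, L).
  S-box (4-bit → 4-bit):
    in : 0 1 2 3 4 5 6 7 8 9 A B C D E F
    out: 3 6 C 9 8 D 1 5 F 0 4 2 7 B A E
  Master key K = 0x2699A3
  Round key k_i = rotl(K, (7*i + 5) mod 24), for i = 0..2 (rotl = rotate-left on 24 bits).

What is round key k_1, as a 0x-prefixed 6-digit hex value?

K = 0x2699A3
k_0 = rotl(K, (7*0+5) mod 24) = rotl(K, 5) = 0xD33464
k_1 = rotl(K, (7*1+5) mod 24) = rotl(K, 12) = 0x9A3269

0x9A3269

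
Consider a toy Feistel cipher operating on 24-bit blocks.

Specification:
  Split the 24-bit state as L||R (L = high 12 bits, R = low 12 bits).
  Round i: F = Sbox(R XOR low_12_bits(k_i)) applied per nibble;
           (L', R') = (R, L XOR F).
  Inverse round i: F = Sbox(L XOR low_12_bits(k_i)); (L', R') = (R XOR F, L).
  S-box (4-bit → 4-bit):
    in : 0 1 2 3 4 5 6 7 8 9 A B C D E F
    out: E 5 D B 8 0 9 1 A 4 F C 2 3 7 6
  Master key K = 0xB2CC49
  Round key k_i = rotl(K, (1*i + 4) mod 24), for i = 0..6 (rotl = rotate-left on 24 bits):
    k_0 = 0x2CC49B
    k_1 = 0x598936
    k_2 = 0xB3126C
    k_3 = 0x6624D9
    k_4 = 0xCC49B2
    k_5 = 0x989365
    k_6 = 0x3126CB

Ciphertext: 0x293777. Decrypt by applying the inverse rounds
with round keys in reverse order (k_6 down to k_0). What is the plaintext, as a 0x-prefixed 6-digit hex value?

s_0 = ciphertext = 0x293777
s_1 = InvRound(s_0, k_6) = 0xF7D293
s_2 = InvRound(s_1, k_5) = 0x0C9F7D
s_3 = InvRound(s_2, k_4) = 0xB610C9
s_4 = InvRound(s_3, k_3) = 0x603B61
s_5 = InvRound(s_4, k_2) = 0x3F7603
s_6 = InvRound(s_5, k_1) = 0x9263F7
s_7 = InvRound(s_6, k_0) = 0x034926

0x034926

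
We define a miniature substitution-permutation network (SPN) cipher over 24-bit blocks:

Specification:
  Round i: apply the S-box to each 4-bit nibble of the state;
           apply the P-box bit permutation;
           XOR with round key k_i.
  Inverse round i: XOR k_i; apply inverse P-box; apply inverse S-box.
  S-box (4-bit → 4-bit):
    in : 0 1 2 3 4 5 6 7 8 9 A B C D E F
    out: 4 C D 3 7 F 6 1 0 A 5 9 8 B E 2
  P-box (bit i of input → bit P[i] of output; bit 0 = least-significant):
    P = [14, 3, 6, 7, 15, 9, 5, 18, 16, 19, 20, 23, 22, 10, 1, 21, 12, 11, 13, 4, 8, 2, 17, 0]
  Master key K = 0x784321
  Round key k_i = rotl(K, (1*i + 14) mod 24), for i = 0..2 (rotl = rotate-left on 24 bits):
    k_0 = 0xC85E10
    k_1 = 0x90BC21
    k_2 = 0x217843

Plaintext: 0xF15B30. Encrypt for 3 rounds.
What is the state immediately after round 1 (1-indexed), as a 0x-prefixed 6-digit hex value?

0x29F846

s_0 = plaintext = 0xF15B30
s_1 = Round(s_0, k_0) = 0x29F846
s_2 = Round(s_1, k_1) = 0x923358
s_3 = Round(s_2, k_2) = 0x6CCE76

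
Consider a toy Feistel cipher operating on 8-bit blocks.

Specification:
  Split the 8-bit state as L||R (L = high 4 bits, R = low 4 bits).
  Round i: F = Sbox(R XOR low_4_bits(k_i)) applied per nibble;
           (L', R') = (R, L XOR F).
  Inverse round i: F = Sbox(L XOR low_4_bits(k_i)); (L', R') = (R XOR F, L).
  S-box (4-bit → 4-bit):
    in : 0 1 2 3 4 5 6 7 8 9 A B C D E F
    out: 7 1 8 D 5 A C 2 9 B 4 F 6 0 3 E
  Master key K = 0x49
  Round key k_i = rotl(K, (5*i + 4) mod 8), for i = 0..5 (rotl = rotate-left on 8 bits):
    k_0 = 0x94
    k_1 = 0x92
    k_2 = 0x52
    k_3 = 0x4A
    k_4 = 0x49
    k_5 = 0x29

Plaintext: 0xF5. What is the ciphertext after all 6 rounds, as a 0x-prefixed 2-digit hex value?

0x88

s_0 = plaintext = 0xF5
s_1 = Round(s_0, k_0) = 0x5E
s_2 = Round(s_1, k_1) = 0xE3
s_3 = Round(s_2, k_2) = 0x3F
s_4 = Round(s_3, k_3) = 0xF9
s_5 = Round(s_4, k_4) = 0x98
s_6 = Round(s_5, k_5) = 0x88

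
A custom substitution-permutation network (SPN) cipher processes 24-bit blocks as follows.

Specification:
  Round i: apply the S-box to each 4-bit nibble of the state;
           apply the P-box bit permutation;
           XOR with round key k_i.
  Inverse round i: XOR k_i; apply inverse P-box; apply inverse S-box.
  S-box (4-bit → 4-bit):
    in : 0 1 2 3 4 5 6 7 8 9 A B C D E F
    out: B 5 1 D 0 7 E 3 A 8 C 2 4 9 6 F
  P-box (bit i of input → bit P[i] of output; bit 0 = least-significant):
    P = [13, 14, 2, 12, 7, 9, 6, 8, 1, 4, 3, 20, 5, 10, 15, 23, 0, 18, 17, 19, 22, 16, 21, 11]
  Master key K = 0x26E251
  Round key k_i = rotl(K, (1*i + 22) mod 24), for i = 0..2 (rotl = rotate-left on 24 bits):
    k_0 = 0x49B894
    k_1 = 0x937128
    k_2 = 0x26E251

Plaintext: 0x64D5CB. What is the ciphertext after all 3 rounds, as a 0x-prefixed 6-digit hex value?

s_0 = plaintext = 0x64D5CB
s_1 = Round(s_0, k_0) = 0xE8F0EE
s_2 = Round(s_1, k_1) = 0x2EB75E
s_3 = Round(s_2, k_2) = 0x60A487

0x60A487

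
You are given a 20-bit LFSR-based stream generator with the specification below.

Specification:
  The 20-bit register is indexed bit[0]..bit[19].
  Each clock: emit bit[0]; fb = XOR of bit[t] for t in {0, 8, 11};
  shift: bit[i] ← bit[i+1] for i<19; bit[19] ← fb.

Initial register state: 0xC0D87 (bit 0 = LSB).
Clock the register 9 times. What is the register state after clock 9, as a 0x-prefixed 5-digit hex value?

0x05E06

reg_0 = 0xC0D87
clock 1: out=1, reg = 0xE06C3
clock 2: out=1, reg = 0xF0361
clock 3: out=1, reg = 0x781B0
clock 4: out=0, reg = 0xBC0D8
clock 5: out=0, reg = 0x5E06C
clock 6: out=0, reg = 0x2F036
clock 7: out=0, reg = 0x1781B
clock 8: out=1, reg = 0x0BC0D
clock 9: out=1, reg = 0x05E06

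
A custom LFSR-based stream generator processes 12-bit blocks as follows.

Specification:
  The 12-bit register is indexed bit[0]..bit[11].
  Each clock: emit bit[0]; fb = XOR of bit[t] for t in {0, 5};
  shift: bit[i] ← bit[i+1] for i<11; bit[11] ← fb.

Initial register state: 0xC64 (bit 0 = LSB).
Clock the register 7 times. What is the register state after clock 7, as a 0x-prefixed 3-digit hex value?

0x0F8

reg_0 = 0xC64
clock 1: out=0, reg = 0xE32
clock 2: out=0, reg = 0xF19
clock 3: out=1, reg = 0xF8C
clock 4: out=0, reg = 0x7C6
clock 5: out=0, reg = 0x3E3
clock 6: out=1, reg = 0x1F1
clock 7: out=1, reg = 0x0F8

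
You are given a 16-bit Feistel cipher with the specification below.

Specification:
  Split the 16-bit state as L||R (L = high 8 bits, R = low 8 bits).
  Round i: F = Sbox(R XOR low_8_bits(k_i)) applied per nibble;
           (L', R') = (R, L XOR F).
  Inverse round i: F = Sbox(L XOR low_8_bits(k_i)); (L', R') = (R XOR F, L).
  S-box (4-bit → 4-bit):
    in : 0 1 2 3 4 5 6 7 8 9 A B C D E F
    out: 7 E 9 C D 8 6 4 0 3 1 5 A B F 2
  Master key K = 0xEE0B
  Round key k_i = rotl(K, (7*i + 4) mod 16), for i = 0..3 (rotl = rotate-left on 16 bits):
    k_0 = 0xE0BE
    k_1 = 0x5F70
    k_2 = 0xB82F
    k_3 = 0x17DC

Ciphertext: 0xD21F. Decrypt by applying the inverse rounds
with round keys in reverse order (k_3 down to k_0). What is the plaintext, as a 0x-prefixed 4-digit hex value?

s_0 = ciphertext = 0xD21F
s_1 = InvRound(s_0, k_3) = 0x60D2
s_2 = InvRound(s_1, k_2) = 0x0060
s_3 = InvRound(s_2, k_1) = 0x2700
s_4 = InvRound(s_3, k_0) = 0x3327

0x3327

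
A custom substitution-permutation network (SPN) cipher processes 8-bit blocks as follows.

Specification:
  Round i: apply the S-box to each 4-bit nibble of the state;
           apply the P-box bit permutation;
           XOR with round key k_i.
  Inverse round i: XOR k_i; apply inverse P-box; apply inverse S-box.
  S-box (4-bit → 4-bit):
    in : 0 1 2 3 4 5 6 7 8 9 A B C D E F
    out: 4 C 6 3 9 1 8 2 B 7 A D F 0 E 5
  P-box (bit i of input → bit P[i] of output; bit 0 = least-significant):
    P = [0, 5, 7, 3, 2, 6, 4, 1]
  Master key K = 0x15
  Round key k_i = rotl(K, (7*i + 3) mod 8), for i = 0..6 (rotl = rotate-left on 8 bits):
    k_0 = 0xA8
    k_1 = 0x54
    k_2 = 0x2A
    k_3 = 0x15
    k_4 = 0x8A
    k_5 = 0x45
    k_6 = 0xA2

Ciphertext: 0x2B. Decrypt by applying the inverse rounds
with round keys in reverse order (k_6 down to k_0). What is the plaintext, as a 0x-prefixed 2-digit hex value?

0x04

s_0 = ciphertext = 0x2B
s_1 = InvRound(s_0, k_6) = 0xDB
s_2 = InvRound(s_1, k_5) = 0xB1
s_3 = InvRound(s_2, k_4) = 0x18
s_4 = InvRound(s_3, k_3) = 0x54
s_5 = InvRound(s_4, k_2) = 0xCA
s_6 = InvRound(s_5, k_1) = 0xB1
s_7 = InvRound(s_6, k_0) = 0x04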